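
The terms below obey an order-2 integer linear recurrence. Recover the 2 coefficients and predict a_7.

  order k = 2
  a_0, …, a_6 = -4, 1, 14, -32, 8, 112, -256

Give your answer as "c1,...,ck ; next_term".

  a_2 = -2·1 + -4·-4 = 14
  a_3 = -2·14 + -4·1 = -32
  a_4 = -2·-32 + -4·14 = 8
  a_5 = -2·8 + -4·-32 = 112
  a_6 = -2·112 + -4·8 = -256
  a_7 = -2·-256 + -4·112 = 64

-2,-4 ; 64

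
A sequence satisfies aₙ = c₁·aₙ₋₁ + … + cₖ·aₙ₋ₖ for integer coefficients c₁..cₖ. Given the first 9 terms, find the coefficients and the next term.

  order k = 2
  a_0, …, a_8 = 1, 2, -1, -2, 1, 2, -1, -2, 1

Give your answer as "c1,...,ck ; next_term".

0,-1 ; 2

  a_2 = 0·2 + -1·1 = -1
  a_3 = 0·-1 + -1·2 = -2
  a_4 = 0·-2 + -1·-1 = 1
  a_5 = 0·1 + -1·-2 = 2
  a_6 = 0·2 + -1·1 = -1
  a_7 = 0·-1 + -1·2 = -2
  a_8 = 0·-2 + -1·-1 = 1
  a_9 = 0·1 + -1·-2 = 2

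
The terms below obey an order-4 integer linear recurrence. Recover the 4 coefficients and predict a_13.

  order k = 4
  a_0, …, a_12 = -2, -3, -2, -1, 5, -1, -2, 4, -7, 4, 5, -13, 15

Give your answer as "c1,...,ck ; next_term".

  a_4 = -1·-1 + -1·-2 + 0·-3 + -1·-2 = 5
  a_5 = -1·5 + -1·-1 + 0·-2 + -1·-3 = -1
  a_6 = -1·-1 + -1·5 + 0·-1 + -1·-2 = -2
  a_7 = -1·-2 + -1·-1 + 0·5 + -1·-1 = 4
  a_8 = -1·4 + -1·-2 + 0·-1 + -1·5 = -7
  a_9 = -1·-7 + -1·4 + 0·-2 + -1·-1 = 4
  a_10 = -1·4 + -1·-7 + 0·4 + -1·-2 = 5
  a_11 = -1·5 + -1·4 + 0·-7 + -1·4 = -13
  a_12 = -1·-13 + -1·5 + 0·4 + -1·-7 = 15
  a_13 = -1·15 + -1·-13 + 0·5 + -1·4 = -6

-1,-1,0,-1 ; -6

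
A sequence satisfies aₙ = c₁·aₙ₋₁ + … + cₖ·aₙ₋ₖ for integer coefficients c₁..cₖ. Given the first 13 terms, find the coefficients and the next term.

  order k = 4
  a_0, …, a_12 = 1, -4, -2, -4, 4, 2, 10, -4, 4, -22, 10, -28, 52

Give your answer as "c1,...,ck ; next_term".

-1,1,-1,-2 ; -46

  a_4 = -1·-4 + 1·-2 + -1·-4 + -2·1 = 4
  a_5 = -1·4 + 1·-4 + -1·-2 + -2·-4 = 2
  a_6 = -1·2 + 1·4 + -1·-4 + -2·-2 = 10
  a_7 = -1·10 + 1·2 + -1·4 + -2·-4 = -4
  a_8 = -1·-4 + 1·10 + -1·2 + -2·4 = 4
  a_9 = -1·4 + 1·-4 + -1·10 + -2·2 = -22
  a_10 = -1·-22 + 1·4 + -1·-4 + -2·10 = 10
  a_11 = -1·10 + 1·-22 + -1·4 + -2·-4 = -28
  a_12 = -1·-28 + 1·10 + -1·-22 + -2·4 = 52
  a_13 = -1·52 + 1·-28 + -1·10 + -2·-22 = -46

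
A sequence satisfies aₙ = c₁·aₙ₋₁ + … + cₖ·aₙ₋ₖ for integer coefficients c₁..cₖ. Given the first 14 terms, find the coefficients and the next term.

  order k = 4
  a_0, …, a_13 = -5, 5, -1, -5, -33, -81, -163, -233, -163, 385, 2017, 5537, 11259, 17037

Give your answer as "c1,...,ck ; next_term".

3,-2,-3,1 ; 13999

  a_4 = 3·-5 + -2·-1 + -3·5 + 1·-5 = -33
  a_5 = 3·-33 + -2·-5 + -3·-1 + 1·5 = -81
  a_6 = 3·-81 + -2·-33 + -3·-5 + 1·-1 = -163
  a_7 = 3·-163 + -2·-81 + -3·-33 + 1·-5 = -233
  a_8 = 3·-233 + -2·-163 + -3·-81 + 1·-33 = -163
  a_9 = 3·-163 + -2·-233 + -3·-163 + 1·-81 = 385
  a_10 = 3·385 + -2·-163 + -3·-233 + 1·-163 = 2017
  a_11 = 3·2017 + -2·385 + -3·-163 + 1·-233 = 5537
  a_12 = 3·5537 + -2·2017 + -3·385 + 1·-163 = 11259
  a_13 = 3·11259 + -2·5537 + -3·2017 + 1·385 = 17037
  a_14 = 3·17037 + -2·11259 + -3·5537 + 1·2017 = 13999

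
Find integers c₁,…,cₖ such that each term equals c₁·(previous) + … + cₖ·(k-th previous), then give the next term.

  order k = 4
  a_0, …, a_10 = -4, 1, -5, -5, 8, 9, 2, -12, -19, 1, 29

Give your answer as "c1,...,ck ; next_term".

0,-1,-1,-1 ; 30

  a_4 = 0·-5 + -1·-5 + -1·1 + -1·-4 = 8
  a_5 = 0·8 + -1·-5 + -1·-5 + -1·1 = 9
  a_6 = 0·9 + -1·8 + -1·-5 + -1·-5 = 2
  a_7 = 0·2 + -1·9 + -1·8 + -1·-5 = -12
  a_8 = 0·-12 + -1·2 + -1·9 + -1·8 = -19
  a_9 = 0·-19 + -1·-12 + -1·2 + -1·9 = 1
  a_10 = 0·1 + -1·-19 + -1·-12 + -1·2 = 29
  a_11 = 0·29 + -1·1 + -1·-19 + -1·-12 = 30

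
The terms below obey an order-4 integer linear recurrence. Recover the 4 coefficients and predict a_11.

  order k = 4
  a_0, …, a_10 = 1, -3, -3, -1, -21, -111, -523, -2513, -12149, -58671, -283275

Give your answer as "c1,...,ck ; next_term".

  a_4 = 4·-1 + 3·-3 + 4·-3 + 4·1 = -21
  a_5 = 4·-21 + 3·-1 + 4·-3 + 4·-3 = -111
  a_6 = 4·-111 + 3·-21 + 4·-1 + 4·-3 = -523
  a_7 = 4·-523 + 3·-111 + 4·-21 + 4·-1 = -2513
  a_8 = 4·-2513 + 3·-523 + 4·-111 + 4·-21 = -12149
  a_9 = 4·-12149 + 3·-2513 + 4·-523 + 4·-111 = -58671
  a_10 = 4·-58671 + 3·-12149 + 4·-2513 + 4·-523 = -283275
  a_11 = 4·-283275 + 3·-58671 + 4·-12149 + 4·-2513 = -1367761

4,3,4,4 ; -1367761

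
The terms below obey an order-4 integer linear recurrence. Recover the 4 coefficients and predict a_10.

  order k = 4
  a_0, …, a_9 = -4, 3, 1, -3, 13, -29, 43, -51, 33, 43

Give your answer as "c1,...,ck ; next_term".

  a_4 = -2·-3 + -1·1 + 0·3 + -2·-4 = 13
  a_5 = -2·13 + -1·-3 + 0·1 + -2·3 = -29
  a_6 = -2·-29 + -1·13 + 0·-3 + -2·1 = 43
  a_7 = -2·43 + -1·-29 + 0·13 + -2·-3 = -51
  a_8 = -2·-51 + -1·43 + 0·-29 + -2·13 = 33
  a_9 = -2·33 + -1·-51 + 0·43 + -2·-29 = 43
  a_10 = -2·43 + -1·33 + 0·-51 + -2·43 = -205

-2,-1,0,-2 ; -205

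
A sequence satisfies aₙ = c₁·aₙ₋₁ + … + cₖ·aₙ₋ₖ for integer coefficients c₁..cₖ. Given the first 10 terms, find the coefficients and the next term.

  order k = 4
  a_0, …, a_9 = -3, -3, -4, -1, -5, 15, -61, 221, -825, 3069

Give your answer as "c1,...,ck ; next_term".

  a_4 = -3·-1 + 2·-4 + -2·-3 + 2·-3 = -5
  a_5 = -3·-5 + 2·-1 + -2·-4 + 2·-3 = 15
  a_6 = -3·15 + 2·-5 + -2·-1 + 2·-4 = -61
  a_7 = -3·-61 + 2·15 + -2·-5 + 2·-1 = 221
  a_8 = -3·221 + 2·-61 + -2·15 + 2·-5 = -825
  a_9 = -3·-825 + 2·221 + -2·-61 + 2·15 = 3069
  a_10 = -3·3069 + 2·-825 + -2·221 + 2·-61 = -11421

-3,2,-2,2 ; -11421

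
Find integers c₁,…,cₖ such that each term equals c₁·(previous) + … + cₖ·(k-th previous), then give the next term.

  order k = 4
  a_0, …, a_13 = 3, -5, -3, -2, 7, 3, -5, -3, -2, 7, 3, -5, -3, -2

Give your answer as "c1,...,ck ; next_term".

-1,-1,-1,-1 ; 7

  a_4 = -1·-2 + -1·-3 + -1·-5 + -1·3 = 7
  a_5 = -1·7 + -1·-2 + -1·-3 + -1·-5 = 3
  a_6 = -1·3 + -1·7 + -1·-2 + -1·-3 = -5
  a_7 = -1·-5 + -1·3 + -1·7 + -1·-2 = -3
  a_8 = -1·-3 + -1·-5 + -1·3 + -1·7 = -2
  a_9 = -1·-2 + -1·-3 + -1·-5 + -1·3 = 7
  a_10 = -1·7 + -1·-2 + -1·-3 + -1·-5 = 3
  a_11 = -1·3 + -1·7 + -1·-2 + -1·-3 = -5
  a_12 = -1·-5 + -1·3 + -1·7 + -1·-2 = -3
  a_13 = -1·-3 + -1·-5 + -1·3 + -1·7 = -2
  a_14 = -1·-2 + -1·-3 + -1·-5 + -1·3 = 7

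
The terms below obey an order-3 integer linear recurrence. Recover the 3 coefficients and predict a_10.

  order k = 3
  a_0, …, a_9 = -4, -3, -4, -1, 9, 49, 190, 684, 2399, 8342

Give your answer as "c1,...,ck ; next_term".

  a_3 = 4·-4 + -1·-3 + -3·-4 = -1
  a_4 = 4·-1 + -1·-4 + -3·-3 = 9
  a_5 = 4·9 + -1·-1 + -3·-4 = 49
  a_6 = 4·49 + -1·9 + -3·-1 = 190
  a_7 = 4·190 + -1·49 + -3·9 = 684
  a_8 = 4·684 + -1·190 + -3·49 = 2399
  a_9 = 4·2399 + -1·684 + -3·190 = 8342
  a_10 = 4·8342 + -1·2399 + -3·684 = 28917

4,-1,-3 ; 28917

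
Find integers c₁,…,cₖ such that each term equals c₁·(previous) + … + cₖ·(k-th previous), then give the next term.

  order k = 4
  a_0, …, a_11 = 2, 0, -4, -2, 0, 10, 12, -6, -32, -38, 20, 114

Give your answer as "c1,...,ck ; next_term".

  a_4 = 0·-2 + -1·-4 + -2·0 + -2·2 = 0
  a_5 = 0·0 + -1·-2 + -2·-4 + -2·0 = 10
  a_6 = 0·10 + -1·0 + -2·-2 + -2·-4 = 12
  a_7 = 0·12 + -1·10 + -2·0 + -2·-2 = -6
  a_8 = 0·-6 + -1·12 + -2·10 + -2·0 = -32
  a_9 = 0·-32 + -1·-6 + -2·12 + -2·10 = -38
  a_10 = 0·-38 + -1·-32 + -2·-6 + -2·12 = 20
  a_11 = 0·20 + -1·-38 + -2·-32 + -2·-6 = 114
  a_12 = 0·114 + -1·20 + -2·-38 + -2·-32 = 120

0,-1,-2,-2 ; 120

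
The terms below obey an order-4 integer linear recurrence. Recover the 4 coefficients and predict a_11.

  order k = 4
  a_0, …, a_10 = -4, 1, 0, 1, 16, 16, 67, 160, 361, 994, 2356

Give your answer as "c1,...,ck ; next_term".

  a_4 = 1·1 + 3·0 + 3·1 + -3·-4 = 16
  a_5 = 1·16 + 3·1 + 3·0 + -3·1 = 16
  a_6 = 1·16 + 3·16 + 3·1 + -3·0 = 67
  a_7 = 1·67 + 3·16 + 3·16 + -3·1 = 160
  a_8 = 1·160 + 3·67 + 3·16 + -3·16 = 361
  a_9 = 1·361 + 3·160 + 3·67 + -3·16 = 994
  a_10 = 1·994 + 3·361 + 3·160 + -3·67 = 2356
  a_11 = 1·2356 + 3·994 + 3·361 + -3·160 = 5941

1,3,3,-3 ; 5941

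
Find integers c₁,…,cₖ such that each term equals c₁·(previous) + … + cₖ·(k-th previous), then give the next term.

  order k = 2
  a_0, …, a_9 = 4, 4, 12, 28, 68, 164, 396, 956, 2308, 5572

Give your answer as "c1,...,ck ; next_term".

  a_2 = 2·4 + 1·4 = 12
  a_3 = 2·12 + 1·4 = 28
  a_4 = 2·28 + 1·12 = 68
  a_5 = 2·68 + 1·28 = 164
  a_6 = 2·164 + 1·68 = 396
  a_7 = 2·396 + 1·164 = 956
  a_8 = 2·956 + 1·396 = 2308
  a_9 = 2·2308 + 1·956 = 5572
  a_10 = 2·5572 + 1·2308 = 13452

2,1 ; 13452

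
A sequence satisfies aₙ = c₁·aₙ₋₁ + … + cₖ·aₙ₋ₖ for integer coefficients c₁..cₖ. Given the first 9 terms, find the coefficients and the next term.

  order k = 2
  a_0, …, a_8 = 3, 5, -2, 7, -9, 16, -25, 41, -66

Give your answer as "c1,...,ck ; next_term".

-1,1 ; 107

  a_2 = -1·5 + 1·3 = -2
  a_3 = -1·-2 + 1·5 = 7
  a_4 = -1·7 + 1·-2 = -9
  a_5 = -1·-9 + 1·7 = 16
  a_6 = -1·16 + 1·-9 = -25
  a_7 = -1·-25 + 1·16 = 41
  a_8 = -1·41 + 1·-25 = -66
  a_9 = -1·-66 + 1·41 = 107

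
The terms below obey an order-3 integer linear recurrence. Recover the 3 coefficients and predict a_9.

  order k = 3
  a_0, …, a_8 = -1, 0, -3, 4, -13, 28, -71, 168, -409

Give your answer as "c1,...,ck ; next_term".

-1,3,-1 ; 984

  a_3 = -1·-3 + 3·0 + -1·-1 = 4
  a_4 = -1·4 + 3·-3 + -1·0 = -13
  a_5 = -1·-13 + 3·4 + -1·-3 = 28
  a_6 = -1·28 + 3·-13 + -1·4 = -71
  a_7 = -1·-71 + 3·28 + -1·-13 = 168
  a_8 = -1·168 + 3·-71 + -1·28 = -409
  a_9 = -1·-409 + 3·168 + -1·-71 = 984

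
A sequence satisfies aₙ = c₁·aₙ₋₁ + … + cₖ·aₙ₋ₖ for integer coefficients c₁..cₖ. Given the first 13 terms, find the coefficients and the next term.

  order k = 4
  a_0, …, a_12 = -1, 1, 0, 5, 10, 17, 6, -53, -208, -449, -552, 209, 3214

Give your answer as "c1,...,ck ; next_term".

3,-3,-3,2 ; 9773

  a_4 = 3·5 + -3·0 + -3·1 + 2·-1 = 10
  a_5 = 3·10 + -3·5 + -3·0 + 2·1 = 17
  a_6 = 3·17 + -3·10 + -3·5 + 2·0 = 6
  a_7 = 3·6 + -3·17 + -3·10 + 2·5 = -53
  a_8 = 3·-53 + -3·6 + -3·17 + 2·10 = -208
  a_9 = 3·-208 + -3·-53 + -3·6 + 2·17 = -449
  a_10 = 3·-449 + -3·-208 + -3·-53 + 2·6 = -552
  a_11 = 3·-552 + -3·-449 + -3·-208 + 2·-53 = 209
  a_12 = 3·209 + -3·-552 + -3·-449 + 2·-208 = 3214
  a_13 = 3·3214 + -3·209 + -3·-552 + 2·-449 = 9773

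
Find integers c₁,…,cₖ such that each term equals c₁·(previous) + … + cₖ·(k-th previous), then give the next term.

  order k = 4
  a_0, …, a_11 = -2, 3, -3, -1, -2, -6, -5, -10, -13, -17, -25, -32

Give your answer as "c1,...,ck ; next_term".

1,1,0,-1 ; -44

  a_4 = 1·-1 + 1·-3 + 0·3 + -1·-2 = -2
  a_5 = 1·-2 + 1·-1 + 0·-3 + -1·3 = -6
  a_6 = 1·-6 + 1·-2 + 0·-1 + -1·-3 = -5
  a_7 = 1·-5 + 1·-6 + 0·-2 + -1·-1 = -10
  a_8 = 1·-10 + 1·-5 + 0·-6 + -1·-2 = -13
  a_9 = 1·-13 + 1·-10 + 0·-5 + -1·-6 = -17
  a_10 = 1·-17 + 1·-13 + 0·-10 + -1·-5 = -25
  a_11 = 1·-25 + 1·-17 + 0·-13 + -1·-10 = -32
  a_12 = 1·-32 + 1·-25 + 0·-17 + -1·-13 = -44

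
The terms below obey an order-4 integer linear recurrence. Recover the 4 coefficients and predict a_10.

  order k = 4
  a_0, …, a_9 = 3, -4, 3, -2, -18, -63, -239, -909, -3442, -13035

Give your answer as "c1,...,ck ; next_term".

4,-1,1,-1 ; -49368

  a_4 = 4·-2 + -1·3 + 1·-4 + -1·3 = -18
  a_5 = 4·-18 + -1·-2 + 1·3 + -1·-4 = -63
  a_6 = 4·-63 + -1·-18 + 1·-2 + -1·3 = -239
  a_7 = 4·-239 + -1·-63 + 1·-18 + -1·-2 = -909
  a_8 = 4·-909 + -1·-239 + 1·-63 + -1·-18 = -3442
  a_9 = 4·-3442 + -1·-909 + 1·-239 + -1·-63 = -13035
  a_10 = 4·-13035 + -1·-3442 + 1·-909 + -1·-239 = -49368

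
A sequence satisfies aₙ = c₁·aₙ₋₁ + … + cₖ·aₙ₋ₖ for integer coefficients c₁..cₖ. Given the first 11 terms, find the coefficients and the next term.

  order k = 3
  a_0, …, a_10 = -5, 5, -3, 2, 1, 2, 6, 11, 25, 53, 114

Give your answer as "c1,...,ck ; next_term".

  a_3 = 1·-3 + 2·5 + 1·-5 = 2
  a_4 = 1·2 + 2·-3 + 1·5 = 1
  a_5 = 1·1 + 2·2 + 1·-3 = 2
  a_6 = 1·2 + 2·1 + 1·2 = 6
  a_7 = 1·6 + 2·2 + 1·1 = 11
  a_8 = 1·11 + 2·6 + 1·2 = 25
  a_9 = 1·25 + 2·11 + 1·6 = 53
  a_10 = 1·53 + 2·25 + 1·11 = 114
  a_11 = 1·114 + 2·53 + 1·25 = 245

1,2,1 ; 245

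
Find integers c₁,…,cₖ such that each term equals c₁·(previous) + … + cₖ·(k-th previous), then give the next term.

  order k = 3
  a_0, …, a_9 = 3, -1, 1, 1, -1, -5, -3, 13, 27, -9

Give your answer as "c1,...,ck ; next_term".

1,-3,-1 ; -103

  a_3 = 1·1 + -3·-1 + -1·3 = 1
  a_4 = 1·1 + -3·1 + -1·-1 = -1
  a_5 = 1·-1 + -3·1 + -1·1 = -5
  a_6 = 1·-5 + -3·-1 + -1·1 = -3
  a_7 = 1·-3 + -3·-5 + -1·-1 = 13
  a_8 = 1·13 + -3·-3 + -1·-5 = 27
  a_9 = 1·27 + -3·13 + -1·-3 = -9
  a_10 = 1·-9 + -3·27 + -1·13 = -103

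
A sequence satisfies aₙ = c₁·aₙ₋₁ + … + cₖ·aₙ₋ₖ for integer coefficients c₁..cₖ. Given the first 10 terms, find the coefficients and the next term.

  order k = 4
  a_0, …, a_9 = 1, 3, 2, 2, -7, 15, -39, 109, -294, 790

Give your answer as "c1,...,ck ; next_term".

-2,1,-2,1 ; -2131

  a_4 = -2·2 + 1·2 + -2·3 + 1·1 = -7
  a_5 = -2·-7 + 1·2 + -2·2 + 1·3 = 15
  a_6 = -2·15 + 1·-7 + -2·2 + 1·2 = -39
  a_7 = -2·-39 + 1·15 + -2·-7 + 1·2 = 109
  a_8 = -2·109 + 1·-39 + -2·15 + 1·-7 = -294
  a_9 = -2·-294 + 1·109 + -2·-39 + 1·15 = 790
  a_10 = -2·790 + 1·-294 + -2·109 + 1·-39 = -2131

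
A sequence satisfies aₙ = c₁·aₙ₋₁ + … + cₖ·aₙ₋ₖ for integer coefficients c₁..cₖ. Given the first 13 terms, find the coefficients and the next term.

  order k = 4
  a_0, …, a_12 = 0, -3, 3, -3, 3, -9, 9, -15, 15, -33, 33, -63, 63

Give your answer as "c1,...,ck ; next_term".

0,1,0,2 ; -129

  a_4 = 0·-3 + 1·3 + 0·-3 + 2·0 = 3
  a_5 = 0·3 + 1·-3 + 0·3 + 2·-3 = -9
  a_6 = 0·-9 + 1·3 + 0·-3 + 2·3 = 9
  a_7 = 0·9 + 1·-9 + 0·3 + 2·-3 = -15
  a_8 = 0·-15 + 1·9 + 0·-9 + 2·3 = 15
  a_9 = 0·15 + 1·-15 + 0·9 + 2·-9 = -33
  a_10 = 0·-33 + 1·15 + 0·-15 + 2·9 = 33
  a_11 = 0·33 + 1·-33 + 0·15 + 2·-15 = -63
  a_12 = 0·-63 + 1·33 + 0·-33 + 2·15 = 63
  a_13 = 0·63 + 1·-63 + 0·33 + 2·-33 = -129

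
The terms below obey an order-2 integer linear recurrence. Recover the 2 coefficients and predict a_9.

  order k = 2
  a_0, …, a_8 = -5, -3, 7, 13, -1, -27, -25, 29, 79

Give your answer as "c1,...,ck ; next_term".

  a_2 = 1·-3 + -2·-5 = 7
  a_3 = 1·7 + -2·-3 = 13
  a_4 = 1·13 + -2·7 = -1
  a_5 = 1·-1 + -2·13 = -27
  a_6 = 1·-27 + -2·-1 = -25
  a_7 = 1·-25 + -2·-27 = 29
  a_8 = 1·29 + -2·-25 = 79
  a_9 = 1·79 + -2·29 = 21

1,-2 ; 21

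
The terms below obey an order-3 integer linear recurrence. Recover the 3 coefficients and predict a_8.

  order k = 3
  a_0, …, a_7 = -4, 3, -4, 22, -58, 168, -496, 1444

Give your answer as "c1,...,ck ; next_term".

-2,2,-2 ; -4216

  a_3 = -2·-4 + 2·3 + -2·-4 = 22
  a_4 = -2·22 + 2·-4 + -2·3 = -58
  a_5 = -2·-58 + 2·22 + -2·-4 = 168
  a_6 = -2·168 + 2·-58 + -2·22 = -496
  a_7 = -2·-496 + 2·168 + -2·-58 = 1444
  a_8 = -2·1444 + 2·-496 + -2·168 = -4216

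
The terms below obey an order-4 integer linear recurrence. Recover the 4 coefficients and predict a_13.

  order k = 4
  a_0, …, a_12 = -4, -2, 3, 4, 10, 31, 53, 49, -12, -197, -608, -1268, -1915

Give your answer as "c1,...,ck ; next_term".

  a_4 = 3·4 + -4·3 + 3·-2 + -4·-4 = 10
  a_5 = 3·10 + -4·4 + 3·3 + -4·-2 = 31
  a_6 = 3·31 + -4·10 + 3·4 + -4·3 = 53
  a_7 = 3·53 + -4·31 + 3·10 + -4·4 = 49
  a_8 = 3·49 + -4·53 + 3·31 + -4·10 = -12
  a_9 = 3·-12 + -4·49 + 3·53 + -4·31 = -197
  a_10 = 3·-197 + -4·-12 + 3·49 + -4·53 = -608
  a_11 = 3·-608 + -4·-197 + 3·-12 + -4·49 = -1268
  a_12 = 3·-1268 + -4·-608 + 3·-197 + -4·-12 = -1915
  a_13 = 3·-1915 + -4·-1268 + 3·-608 + -4·-197 = -1709

3,-4,3,-4 ; -1709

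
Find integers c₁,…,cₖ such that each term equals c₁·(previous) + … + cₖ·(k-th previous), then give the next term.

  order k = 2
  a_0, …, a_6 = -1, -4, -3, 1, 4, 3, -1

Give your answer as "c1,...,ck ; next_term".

  a_2 = 1·-4 + -1·-1 = -3
  a_3 = 1·-3 + -1·-4 = 1
  a_4 = 1·1 + -1·-3 = 4
  a_5 = 1·4 + -1·1 = 3
  a_6 = 1·3 + -1·4 = -1
  a_7 = 1·-1 + -1·3 = -4

1,-1 ; -4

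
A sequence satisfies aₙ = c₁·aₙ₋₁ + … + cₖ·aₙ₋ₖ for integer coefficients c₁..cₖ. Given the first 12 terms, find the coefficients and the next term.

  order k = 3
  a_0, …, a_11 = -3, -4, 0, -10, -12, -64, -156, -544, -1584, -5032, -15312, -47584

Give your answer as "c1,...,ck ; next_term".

2,4,-2 ; -146352

  a_3 = 2·0 + 4·-4 + -2·-3 = -10
  a_4 = 2·-10 + 4·0 + -2·-4 = -12
  a_5 = 2·-12 + 4·-10 + -2·0 = -64
  a_6 = 2·-64 + 4·-12 + -2·-10 = -156
  a_7 = 2·-156 + 4·-64 + -2·-12 = -544
  a_8 = 2·-544 + 4·-156 + -2·-64 = -1584
  a_9 = 2·-1584 + 4·-544 + -2·-156 = -5032
  a_10 = 2·-5032 + 4·-1584 + -2·-544 = -15312
  a_11 = 2·-15312 + 4·-5032 + -2·-1584 = -47584
  a_12 = 2·-47584 + 4·-15312 + -2·-5032 = -146352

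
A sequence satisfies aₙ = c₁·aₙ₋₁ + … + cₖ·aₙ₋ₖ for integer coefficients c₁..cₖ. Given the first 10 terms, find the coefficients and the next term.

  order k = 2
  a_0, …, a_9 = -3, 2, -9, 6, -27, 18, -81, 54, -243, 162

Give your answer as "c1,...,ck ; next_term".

  a_2 = 0·2 + 3·-3 = -9
  a_3 = 0·-9 + 3·2 = 6
  a_4 = 0·6 + 3·-9 = -27
  a_5 = 0·-27 + 3·6 = 18
  a_6 = 0·18 + 3·-27 = -81
  a_7 = 0·-81 + 3·18 = 54
  a_8 = 0·54 + 3·-81 = -243
  a_9 = 0·-243 + 3·54 = 162
  a_10 = 0·162 + 3·-243 = -729

0,3 ; -729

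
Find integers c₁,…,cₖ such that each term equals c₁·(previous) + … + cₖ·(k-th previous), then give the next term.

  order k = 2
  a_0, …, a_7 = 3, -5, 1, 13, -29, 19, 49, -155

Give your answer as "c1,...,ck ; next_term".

  a_2 = -2·-5 + -3·3 = 1
  a_3 = -2·1 + -3·-5 = 13
  a_4 = -2·13 + -3·1 = -29
  a_5 = -2·-29 + -3·13 = 19
  a_6 = -2·19 + -3·-29 = 49
  a_7 = -2·49 + -3·19 = -155
  a_8 = -2·-155 + -3·49 = 163

-2,-3 ; 163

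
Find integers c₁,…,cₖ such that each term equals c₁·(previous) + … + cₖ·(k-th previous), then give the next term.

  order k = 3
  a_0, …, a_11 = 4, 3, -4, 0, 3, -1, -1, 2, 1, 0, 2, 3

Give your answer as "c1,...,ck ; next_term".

  a_3 = 1·-4 + 0·3 + 1·4 = 0
  a_4 = 1·0 + 0·-4 + 1·3 = 3
  a_5 = 1·3 + 0·0 + 1·-4 = -1
  a_6 = 1·-1 + 0·3 + 1·0 = -1
  a_7 = 1·-1 + 0·-1 + 1·3 = 2
  a_8 = 1·2 + 0·-1 + 1·-1 = 1
  a_9 = 1·1 + 0·2 + 1·-1 = 0
  a_10 = 1·0 + 0·1 + 1·2 = 2
  a_11 = 1·2 + 0·0 + 1·1 = 3
  a_12 = 1·3 + 0·2 + 1·0 = 3

1,0,1 ; 3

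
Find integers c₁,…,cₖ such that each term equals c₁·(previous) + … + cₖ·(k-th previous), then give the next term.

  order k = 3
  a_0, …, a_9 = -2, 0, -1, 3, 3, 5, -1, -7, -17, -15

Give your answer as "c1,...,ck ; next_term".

1,0,-2 ; -1

  a_3 = 1·-1 + 0·0 + -2·-2 = 3
  a_4 = 1·3 + 0·-1 + -2·0 = 3
  a_5 = 1·3 + 0·3 + -2·-1 = 5
  a_6 = 1·5 + 0·3 + -2·3 = -1
  a_7 = 1·-1 + 0·5 + -2·3 = -7
  a_8 = 1·-7 + 0·-1 + -2·5 = -17
  a_9 = 1·-17 + 0·-7 + -2·-1 = -15
  a_10 = 1·-15 + 0·-17 + -2·-7 = -1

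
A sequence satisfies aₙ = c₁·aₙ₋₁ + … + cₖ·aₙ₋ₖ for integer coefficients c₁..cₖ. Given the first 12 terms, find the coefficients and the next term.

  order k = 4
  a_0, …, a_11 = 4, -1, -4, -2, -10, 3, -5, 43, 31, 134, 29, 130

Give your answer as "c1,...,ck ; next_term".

  a_4 = 1·-2 + 2·-4 + -4·-1 + -1·4 = -10
  a_5 = 1·-10 + 2·-2 + -4·-4 + -1·-1 = 3
  a_6 = 1·3 + 2·-10 + -4·-2 + -1·-4 = -5
  a_7 = 1·-5 + 2·3 + -4·-10 + -1·-2 = 43
  a_8 = 1·43 + 2·-5 + -4·3 + -1·-10 = 31
  a_9 = 1·31 + 2·43 + -4·-5 + -1·3 = 134
  a_10 = 1·134 + 2·31 + -4·43 + -1·-5 = 29
  a_11 = 1·29 + 2·134 + -4·31 + -1·43 = 130
  a_12 = 1·130 + 2·29 + -4·134 + -1·31 = -379

1,2,-4,-1 ; -379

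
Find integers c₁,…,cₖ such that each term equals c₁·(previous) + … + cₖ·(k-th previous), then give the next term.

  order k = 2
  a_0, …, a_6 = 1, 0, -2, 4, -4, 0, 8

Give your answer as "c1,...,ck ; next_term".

-2,-2 ; -16

  a_2 = -2·0 + -2·1 = -2
  a_3 = -2·-2 + -2·0 = 4
  a_4 = -2·4 + -2·-2 = -4
  a_5 = -2·-4 + -2·4 = 0
  a_6 = -2·0 + -2·-4 = 8
  a_7 = -2·8 + -2·0 = -16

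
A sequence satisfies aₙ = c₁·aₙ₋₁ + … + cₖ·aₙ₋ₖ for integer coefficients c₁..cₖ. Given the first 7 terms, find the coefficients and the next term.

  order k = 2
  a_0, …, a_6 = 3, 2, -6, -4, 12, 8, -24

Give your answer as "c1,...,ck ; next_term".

  a_2 = 0·2 + -2·3 = -6
  a_3 = 0·-6 + -2·2 = -4
  a_4 = 0·-4 + -2·-6 = 12
  a_5 = 0·12 + -2·-4 = 8
  a_6 = 0·8 + -2·12 = -24
  a_7 = 0·-24 + -2·8 = -16

0,-2 ; -16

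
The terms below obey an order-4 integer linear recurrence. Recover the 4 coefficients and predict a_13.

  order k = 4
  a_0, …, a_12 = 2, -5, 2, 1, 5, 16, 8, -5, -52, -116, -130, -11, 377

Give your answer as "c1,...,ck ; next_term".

1,0,-2,-3 ; 985

  a_4 = 1·1 + 0·2 + -2·-5 + -3·2 = 5
  a_5 = 1·5 + 0·1 + -2·2 + -3·-5 = 16
  a_6 = 1·16 + 0·5 + -2·1 + -3·2 = 8
  a_7 = 1·8 + 0·16 + -2·5 + -3·1 = -5
  a_8 = 1·-5 + 0·8 + -2·16 + -3·5 = -52
  a_9 = 1·-52 + 0·-5 + -2·8 + -3·16 = -116
  a_10 = 1·-116 + 0·-52 + -2·-5 + -3·8 = -130
  a_11 = 1·-130 + 0·-116 + -2·-52 + -3·-5 = -11
  a_12 = 1·-11 + 0·-130 + -2·-116 + -3·-52 = 377
  a_13 = 1·377 + 0·-11 + -2·-130 + -3·-116 = 985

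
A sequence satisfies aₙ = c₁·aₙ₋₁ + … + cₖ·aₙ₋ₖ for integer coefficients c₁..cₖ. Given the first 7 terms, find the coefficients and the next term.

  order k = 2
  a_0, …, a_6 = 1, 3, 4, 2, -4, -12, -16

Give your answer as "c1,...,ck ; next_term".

2,-2 ; -8

  a_2 = 2·3 + -2·1 = 4
  a_3 = 2·4 + -2·3 = 2
  a_4 = 2·2 + -2·4 = -4
  a_5 = 2·-4 + -2·2 = -12
  a_6 = 2·-12 + -2·-4 = -16
  a_7 = 2·-16 + -2·-12 = -8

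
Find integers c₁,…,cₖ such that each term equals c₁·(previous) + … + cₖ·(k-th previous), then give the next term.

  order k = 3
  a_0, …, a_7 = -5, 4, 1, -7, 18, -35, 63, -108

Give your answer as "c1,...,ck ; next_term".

  a_3 = -2·1 + 0·4 + 1·-5 = -7
  a_4 = -2·-7 + 0·1 + 1·4 = 18
  a_5 = -2·18 + 0·-7 + 1·1 = -35
  a_6 = -2·-35 + 0·18 + 1·-7 = 63
  a_7 = -2·63 + 0·-35 + 1·18 = -108
  a_8 = -2·-108 + 0·63 + 1·-35 = 181

-2,0,1 ; 181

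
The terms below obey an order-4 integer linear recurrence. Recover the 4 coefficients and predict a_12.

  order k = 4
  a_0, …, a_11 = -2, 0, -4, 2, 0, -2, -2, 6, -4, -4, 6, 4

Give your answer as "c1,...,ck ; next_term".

-1,-1,0,1 ; -14

  a_4 = -1·2 + -1·-4 + 0·0 + 1·-2 = 0
  a_5 = -1·0 + -1·2 + 0·-4 + 1·0 = -2
  a_6 = -1·-2 + -1·0 + 0·2 + 1·-4 = -2
  a_7 = -1·-2 + -1·-2 + 0·0 + 1·2 = 6
  a_8 = -1·6 + -1·-2 + 0·-2 + 1·0 = -4
  a_9 = -1·-4 + -1·6 + 0·-2 + 1·-2 = -4
  a_10 = -1·-4 + -1·-4 + 0·6 + 1·-2 = 6
  a_11 = -1·6 + -1·-4 + 0·-4 + 1·6 = 4
  a_12 = -1·4 + -1·6 + 0·-4 + 1·-4 = -14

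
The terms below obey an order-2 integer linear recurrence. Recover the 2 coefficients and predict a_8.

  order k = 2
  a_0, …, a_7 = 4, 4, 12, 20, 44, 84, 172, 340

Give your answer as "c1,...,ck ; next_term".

1,2 ; 684

  a_2 = 1·4 + 2·4 = 12
  a_3 = 1·12 + 2·4 = 20
  a_4 = 1·20 + 2·12 = 44
  a_5 = 1·44 + 2·20 = 84
  a_6 = 1·84 + 2·44 = 172
  a_7 = 1·172 + 2·84 = 340
  a_8 = 1·340 + 2·172 = 684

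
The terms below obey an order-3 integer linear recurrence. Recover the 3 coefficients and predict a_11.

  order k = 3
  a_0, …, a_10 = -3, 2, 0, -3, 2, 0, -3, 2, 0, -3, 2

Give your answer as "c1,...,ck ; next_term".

  a_3 = 0·0 + 0·2 + 1·-3 = -3
  a_4 = 0·-3 + 0·0 + 1·2 = 2
  a_5 = 0·2 + 0·-3 + 1·0 = 0
  a_6 = 0·0 + 0·2 + 1·-3 = -3
  a_7 = 0·-3 + 0·0 + 1·2 = 2
  a_8 = 0·2 + 0·-3 + 1·0 = 0
  a_9 = 0·0 + 0·2 + 1·-3 = -3
  a_10 = 0·-3 + 0·0 + 1·2 = 2
  a_11 = 0·2 + 0·-3 + 1·0 = 0

0,0,1 ; 0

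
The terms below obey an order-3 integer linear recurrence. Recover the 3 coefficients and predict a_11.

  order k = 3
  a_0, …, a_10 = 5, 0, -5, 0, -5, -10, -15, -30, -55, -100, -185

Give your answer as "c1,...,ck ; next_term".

1,1,1 ; -340

  a_3 = 1·-5 + 1·0 + 1·5 = 0
  a_4 = 1·0 + 1·-5 + 1·0 = -5
  a_5 = 1·-5 + 1·0 + 1·-5 = -10
  a_6 = 1·-10 + 1·-5 + 1·0 = -15
  a_7 = 1·-15 + 1·-10 + 1·-5 = -30
  a_8 = 1·-30 + 1·-15 + 1·-10 = -55
  a_9 = 1·-55 + 1·-30 + 1·-15 = -100
  a_10 = 1·-100 + 1·-55 + 1·-30 = -185
  a_11 = 1·-185 + 1·-100 + 1·-55 = -340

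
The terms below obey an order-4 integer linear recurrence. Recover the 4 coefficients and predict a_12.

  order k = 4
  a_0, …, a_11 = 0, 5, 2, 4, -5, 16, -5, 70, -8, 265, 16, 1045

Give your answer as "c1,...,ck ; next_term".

1,3,-3,3 ; 274

  a_4 = 1·4 + 3·2 + -3·5 + 3·0 = -5
  a_5 = 1·-5 + 3·4 + -3·2 + 3·5 = 16
  a_6 = 1·16 + 3·-5 + -3·4 + 3·2 = -5
  a_7 = 1·-5 + 3·16 + -3·-5 + 3·4 = 70
  a_8 = 1·70 + 3·-5 + -3·16 + 3·-5 = -8
  a_9 = 1·-8 + 3·70 + -3·-5 + 3·16 = 265
  a_10 = 1·265 + 3·-8 + -3·70 + 3·-5 = 16
  a_11 = 1·16 + 3·265 + -3·-8 + 3·70 = 1045
  a_12 = 1·1045 + 3·16 + -3·265 + 3·-8 = 274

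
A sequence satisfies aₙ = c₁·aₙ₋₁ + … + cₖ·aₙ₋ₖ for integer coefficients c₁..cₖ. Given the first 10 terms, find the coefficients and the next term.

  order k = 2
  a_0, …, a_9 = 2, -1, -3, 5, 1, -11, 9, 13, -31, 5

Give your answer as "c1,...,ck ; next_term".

-1,-2 ; 57

  a_2 = -1·-1 + -2·2 = -3
  a_3 = -1·-3 + -2·-1 = 5
  a_4 = -1·5 + -2·-3 = 1
  a_5 = -1·1 + -2·5 = -11
  a_6 = -1·-11 + -2·1 = 9
  a_7 = -1·9 + -2·-11 = 13
  a_8 = -1·13 + -2·9 = -31
  a_9 = -1·-31 + -2·13 = 5
  a_10 = -1·5 + -2·-31 = 57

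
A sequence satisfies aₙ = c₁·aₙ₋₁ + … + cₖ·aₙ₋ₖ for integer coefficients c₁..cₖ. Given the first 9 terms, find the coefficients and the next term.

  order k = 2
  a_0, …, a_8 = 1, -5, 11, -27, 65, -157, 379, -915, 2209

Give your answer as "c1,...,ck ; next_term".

  a_2 = -2·-5 + 1·1 = 11
  a_3 = -2·11 + 1·-5 = -27
  a_4 = -2·-27 + 1·11 = 65
  a_5 = -2·65 + 1·-27 = -157
  a_6 = -2·-157 + 1·65 = 379
  a_7 = -2·379 + 1·-157 = -915
  a_8 = -2·-915 + 1·379 = 2209
  a_9 = -2·2209 + 1·-915 = -5333

-2,1 ; -5333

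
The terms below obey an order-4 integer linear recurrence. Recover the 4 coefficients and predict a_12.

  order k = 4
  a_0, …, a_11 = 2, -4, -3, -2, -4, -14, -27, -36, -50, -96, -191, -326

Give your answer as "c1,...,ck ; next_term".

2,-2,2,1 ; -512

  a_4 = 2·-2 + -2·-3 + 2·-4 + 1·2 = -4
  a_5 = 2·-4 + -2·-2 + 2·-3 + 1·-4 = -14
  a_6 = 2·-14 + -2·-4 + 2·-2 + 1·-3 = -27
  a_7 = 2·-27 + -2·-14 + 2·-4 + 1·-2 = -36
  a_8 = 2·-36 + -2·-27 + 2·-14 + 1·-4 = -50
  a_9 = 2·-50 + -2·-36 + 2·-27 + 1·-14 = -96
  a_10 = 2·-96 + -2·-50 + 2·-36 + 1·-27 = -191
  a_11 = 2·-191 + -2·-96 + 2·-50 + 1·-36 = -326
  a_12 = 2·-326 + -2·-191 + 2·-96 + 1·-50 = -512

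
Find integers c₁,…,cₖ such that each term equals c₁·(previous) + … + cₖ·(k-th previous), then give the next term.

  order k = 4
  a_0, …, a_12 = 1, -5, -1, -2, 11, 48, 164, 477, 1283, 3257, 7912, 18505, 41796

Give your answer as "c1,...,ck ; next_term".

  a_4 = 4·-2 + -3·-1 + -3·-5 + 1·1 = 11
  a_5 = 4·11 + -3·-2 + -3·-1 + 1·-5 = 48
  a_6 = 4·48 + -3·11 + -3·-2 + 1·-1 = 164
  a_7 = 4·164 + -3·48 + -3·11 + 1·-2 = 477
  a_8 = 4·477 + -3·164 + -3·48 + 1·11 = 1283
  a_9 = 4·1283 + -3·477 + -3·164 + 1·48 = 3257
  a_10 = 4·3257 + -3·1283 + -3·477 + 1·164 = 7912
  a_11 = 4·7912 + -3·3257 + -3·1283 + 1·477 = 18505
  a_12 = 4·18505 + -3·7912 + -3·3257 + 1·1283 = 41796
  a_13 = 4·41796 + -3·18505 + -3·7912 + 1·3257 = 91190

4,-3,-3,1 ; 91190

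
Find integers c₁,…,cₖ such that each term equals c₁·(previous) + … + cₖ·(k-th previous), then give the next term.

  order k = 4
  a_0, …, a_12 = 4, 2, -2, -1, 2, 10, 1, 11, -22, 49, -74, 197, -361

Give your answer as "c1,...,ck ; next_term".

0,2,-3,3 ; 763

  a_4 = 0·-1 + 2·-2 + -3·2 + 3·4 = 2
  a_5 = 0·2 + 2·-1 + -3·-2 + 3·2 = 10
  a_6 = 0·10 + 2·2 + -3·-1 + 3·-2 = 1
  a_7 = 0·1 + 2·10 + -3·2 + 3·-1 = 11
  a_8 = 0·11 + 2·1 + -3·10 + 3·2 = -22
  a_9 = 0·-22 + 2·11 + -3·1 + 3·10 = 49
  a_10 = 0·49 + 2·-22 + -3·11 + 3·1 = -74
  a_11 = 0·-74 + 2·49 + -3·-22 + 3·11 = 197
  a_12 = 0·197 + 2·-74 + -3·49 + 3·-22 = -361
  a_13 = 0·-361 + 2·197 + -3·-74 + 3·49 = 763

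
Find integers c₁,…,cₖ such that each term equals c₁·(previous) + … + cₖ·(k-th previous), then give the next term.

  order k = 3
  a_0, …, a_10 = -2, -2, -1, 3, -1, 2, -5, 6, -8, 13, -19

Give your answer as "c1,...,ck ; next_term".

  a_3 = -1·-1 + 0·-2 + -1·-2 = 3
  a_4 = -1·3 + 0·-1 + -1·-2 = -1
  a_5 = -1·-1 + 0·3 + -1·-1 = 2
  a_6 = -1·2 + 0·-1 + -1·3 = -5
  a_7 = -1·-5 + 0·2 + -1·-1 = 6
  a_8 = -1·6 + 0·-5 + -1·2 = -8
  a_9 = -1·-8 + 0·6 + -1·-5 = 13
  a_10 = -1·13 + 0·-8 + -1·6 = -19
  a_11 = -1·-19 + 0·13 + -1·-8 = 27

-1,0,-1 ; 27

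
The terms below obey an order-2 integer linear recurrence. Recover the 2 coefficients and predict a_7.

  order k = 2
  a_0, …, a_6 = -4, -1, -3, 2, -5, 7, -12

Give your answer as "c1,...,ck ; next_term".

  a_2 = -1·-1 + 1·-4 = -3
  a_3 = -1·-3 + 1·-1 = 2
  a_4 = -1·2 + 1·-3 = -5
  a_5 = -1·-5 + 1·2 = 7
  a_6 = -1·7 + 1·-5 = -12
  a_7 = -1·-12 + 1·7 = 19

-1,1 ; 19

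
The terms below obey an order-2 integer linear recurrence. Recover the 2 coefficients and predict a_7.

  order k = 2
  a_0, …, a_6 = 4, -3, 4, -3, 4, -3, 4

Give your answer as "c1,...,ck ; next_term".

  a_2 = 0·-3 + 1·4 = 4
  a_3 = 0·4 + 1·-3 = -3
  a_4 = 0·-3 + 1·4 = 4
  a_5 = 0·4 + 1·-3 = -3
  a_6 = 0·-3 + 1·4 = 4
  a_7 = 0·4 + 1·-3 = -3

0,1 ; -3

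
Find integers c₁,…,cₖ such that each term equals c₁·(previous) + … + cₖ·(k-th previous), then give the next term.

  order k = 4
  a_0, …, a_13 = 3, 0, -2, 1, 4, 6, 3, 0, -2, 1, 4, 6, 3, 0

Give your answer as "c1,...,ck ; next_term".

1,0,-1,1 ; -2

  a_4 = 1·1 + 0·-2 + -1·0 + 1·3 = 4
  a_5 = 1·4 + 0·1 + -1·-2 + 1·0 = 6
  a_6 = 1·6 + 0·4 + -1·1 + 1·-2 = 3
  a_7 = 1·3 + 0·6 + -1·4 + 1·1 = 0
  a_8 = 1·0 + 0·3 + -1·6 + 1·4 = -2
  a_9 = 1·-2 + 0·0 + -1·3 + 1·6 = 1
  a_10 = 1·1 + 0·-2 + -1·0 + 1·3 = 4
  a_11 = 1·4 + 0·1 + -1·-2 + 1·0 = 6
  a_12 = 1·6 + 0·4 + -1·1 + 1·-2 = 3
  a_13 = 1·3 + 0·6 + -1·4 + 1·1 = 0
  a_14 = 1·0 + 0·3 + -1·6 + 1·4 = -2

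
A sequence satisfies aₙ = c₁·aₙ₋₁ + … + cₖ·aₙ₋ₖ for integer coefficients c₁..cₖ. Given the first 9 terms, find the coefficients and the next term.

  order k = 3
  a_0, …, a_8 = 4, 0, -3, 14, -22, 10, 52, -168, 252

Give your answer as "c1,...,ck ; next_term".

  a_3 = -2·-3 + -2·0 + 2·4 = 14
  a_4 = -2·14 + -2·-3 + 2·0 = -22
  a_5 = -2·-22 + -2·14 + 2·-3 = 10
  a_6 = -2·10 + -2·-22 + 2·14 = 52
  a_7 = -2·52 + -2·10 + 2·-22 = -168
  a_8 = -2·-168 + -2·52 + 2·10 = 252
  a_9 = -2·252 + -2·-168 + 2·52 = -64

-2,-2,2 ; -64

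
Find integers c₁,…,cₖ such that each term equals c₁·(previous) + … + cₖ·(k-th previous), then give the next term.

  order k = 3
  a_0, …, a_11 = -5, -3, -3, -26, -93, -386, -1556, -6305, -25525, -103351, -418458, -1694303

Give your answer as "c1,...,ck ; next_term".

  a_3 = 3·-3 + 4·-3 + 1·-5 = -26
  a_4 = 3·-26 + 4·-3 + 1·-3 = -93
  a_5 = 3·-93 + 4·-26 + 1·-3 = -386
  a_6 = 3·-386 + 4·-93 + 1·-26 = -1556
  a_7 = 3·-1556 + 4·-386 + 1·-93 = -6305
  a_8 = 3·-6305 + 4·-1556 + 1·-386 = -25525
  a_9 = 3·-25525 + 4·-6305 + 1·-1556 = -103351
  a_10 = 3·-103351 + 4·-25525 + 1·-6305 = -418458
  a_11 = 3·-418458 + 4·-103351 + 1·-25525 = -1694303
  a_12 = 3·-1694303 + 4·-418458 + 1·-103351 = -6860092

3,4,1 ; -6860092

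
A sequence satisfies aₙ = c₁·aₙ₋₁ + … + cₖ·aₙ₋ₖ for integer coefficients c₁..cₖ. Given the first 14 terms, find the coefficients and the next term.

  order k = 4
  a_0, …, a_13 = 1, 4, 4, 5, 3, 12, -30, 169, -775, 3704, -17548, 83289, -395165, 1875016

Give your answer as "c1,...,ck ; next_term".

-4,4,2,-1 ; -8896598

  a_4 = -4·5 + 4·4 + 2·4 + -1·1 = 3
  a_5 = -4·3 + 4·5 + 2·4 + -1·4 = 12
  a_6 = -4·12 + 4·3 + 2·5 + -1·4 = -30
  a_7 = -4·-30 + 4·12 + 2·3 + -1·5 = 169
  a_8 = -4·169 + 4·-30 + 2·12 + -1·3 = -775
  a_9 = -4·-775 + 4·169 + 2·-30 + -1·12 = 3704
  a_10 = -4·3704 + 4·-775 + 2·169 + -1·-30 = -17548
  a_11 = -4·-17548 + 4·3704 + 2·-775 + -1·169 = 83289
  a_12 = -4·83289 + 4·-17548 + 2·3704 + -1·-775 = -395165
  a_13 = -4·-395165 + 4·83289 + 2·-17548 + -1·3704 = 1875016
  a_14 = -4·1875016 + 4·-395165 + 2·83289 + -1·-17548 = -8896598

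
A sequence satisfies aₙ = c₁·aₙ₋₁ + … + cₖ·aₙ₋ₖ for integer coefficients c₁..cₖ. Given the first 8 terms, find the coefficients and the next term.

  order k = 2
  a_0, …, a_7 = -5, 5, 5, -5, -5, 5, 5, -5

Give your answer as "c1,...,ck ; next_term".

0,-1 ; -5

  a_2 = 0·5 + -1·-5 = 5
  a_3 = 0·5 + -1·5 = -5
  a_4 = 0·-5 + -1·5 = -5
  a_5 = 0·-5 + -1·-5 = 5
  a_6 = 0·5 + -1·-5 = 5
  a_7 = 0·5 + -1·5 = -5
  a_8 = 0·-5 + -1·5 = -5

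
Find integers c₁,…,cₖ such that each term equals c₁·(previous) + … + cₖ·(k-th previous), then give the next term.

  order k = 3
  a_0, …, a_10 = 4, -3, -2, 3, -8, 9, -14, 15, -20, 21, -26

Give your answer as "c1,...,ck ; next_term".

  a_3 = -1·-2 + 1·-3 + 1·4 = 3
  a_4 = -1·3 + 1·-2 + 1·-3 = -8
  a_5 = -1·-8 + 1·3 + 1·-2 = 9
  a_6 = -1·9 + 1·-8 + 1·3 = -14
  a_7 = -1·-14 + 1·9 + 1·-8 = 15
  a_8 = -1·15 + 1·-14 + 1·9 = -20
  a_9 = -1·-20 + 1·15 + 1·-14 = 21
  a_10 = -1·21 + 1·-20 + 1·15 = -26
  a_11 = -1·-26 + 1·21 + 1·-20 = 27

-1,1,1 ; 27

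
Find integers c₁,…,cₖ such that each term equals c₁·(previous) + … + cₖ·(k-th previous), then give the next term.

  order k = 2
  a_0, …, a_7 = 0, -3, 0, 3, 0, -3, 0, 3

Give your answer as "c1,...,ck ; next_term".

  a_2 = 0·-3 + -1·0 = 0
  a_3 = 0·0 + -1·-3 = 3
  a_4 = 0·3 + -1·0 = 0
  a_5 = 0·0 + -1·3 = -3
  a_6 = 0·-3 + -1·0 = 0
  a_7 = 0·0 + -1·-3 = 3
  a_8 = 0·3 + -1·0 = 0

0,-1 ; 0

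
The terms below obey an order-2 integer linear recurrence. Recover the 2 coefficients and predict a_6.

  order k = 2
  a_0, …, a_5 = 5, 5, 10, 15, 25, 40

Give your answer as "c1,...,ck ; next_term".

  a_2 = 1·5 + 1·5 = 10
  a_3 = 1·10 + 1·5 = 15
  a_4 = 1·15 + 1·10 = 25
  a_5 = 1·25 + 1·15 = 40
  a_6 = 1·40 + 1·25 = 65

1,1 ; 65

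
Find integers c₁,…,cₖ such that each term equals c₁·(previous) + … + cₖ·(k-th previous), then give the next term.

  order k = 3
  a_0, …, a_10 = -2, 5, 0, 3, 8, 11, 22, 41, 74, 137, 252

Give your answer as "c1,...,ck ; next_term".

  a_3 = 1·0 + 1·5 + 1·-2 = 3
  a_4 = 1·3 + 1·0 + 1·5 = 8
  a_5 = 1·8 + 1·3 + 1·0 = 11
  a_6 = 1·11 + 1·8 + 1·3 = 22
  a_7 = 1·22 + 1·11 + 1·8 = 41
  a_8 = 1·41 + 1·22 + 1·11 = 74
  a_9 = 1·74 + 1·41 + 1·22 = 137
  a_10 = 1·137 + 1·74 + 1·41 = 252
  a_11 = 1·252 + 1·137 + 1·74 = 463

1,1,1 ; 463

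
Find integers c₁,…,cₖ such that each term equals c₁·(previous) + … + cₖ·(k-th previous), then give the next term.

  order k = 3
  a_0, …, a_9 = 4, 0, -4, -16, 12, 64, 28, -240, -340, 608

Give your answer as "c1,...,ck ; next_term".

  a_3 = 0·-4 + -3·0 + -4·4 = -16
  a_4 = 0·-16 + -3·-4 + -4·0 = 12
  a_5 = 0·12 + -3·-16 + -4·-4 = 64
  a_6 = 0·64 + -3·12 + -4·-16 = 28
  a_7 = 0·28 + -3·64 + -4·12 = -240
  a_8 = 0·-240 + -3·28 + -4·64 = -340
  a_9 = 0·-340 + -3·-240 + -4·28 = 608
  a_10 = 0·608 + -3·-340 + -4·-240 = 1980

0,-3,-4 ; 1980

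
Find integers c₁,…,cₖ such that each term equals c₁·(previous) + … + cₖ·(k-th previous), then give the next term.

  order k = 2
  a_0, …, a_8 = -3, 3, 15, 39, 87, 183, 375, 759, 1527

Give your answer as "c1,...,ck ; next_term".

3,-2 ; 3063

  a_2 = 3·3 + -2·-3 = 15
  a_3 = 3·15 + -2·3 = 39
  a_4 = 3·39 + -2·15 = 87
  a_5 = 3·87 + -2·39 = 183
  a_6 = 3·183 + -2·87 = 375
  a_7 = 3·375 + -2·183 = 759
  a_8 = 3·759 + -2·375 = 1527
  a_9 = 3·1527 + -2·759 = 3063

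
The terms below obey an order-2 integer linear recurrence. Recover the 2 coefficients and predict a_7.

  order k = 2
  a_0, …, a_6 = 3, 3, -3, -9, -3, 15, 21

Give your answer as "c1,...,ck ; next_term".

1,-2 ; -9

  a_2 = 1·3 + -2·3 = -3
  a_3 = 1·-3 + -2·3 = -9
  a_4 = 1·-9 + -2·-3 = -3
  a_5 = 1·-3 + -2·-9 = 15
  a_6 = 1·15 + -2·-3 = 21
  a_7 = 1·21 + -2·15 = -9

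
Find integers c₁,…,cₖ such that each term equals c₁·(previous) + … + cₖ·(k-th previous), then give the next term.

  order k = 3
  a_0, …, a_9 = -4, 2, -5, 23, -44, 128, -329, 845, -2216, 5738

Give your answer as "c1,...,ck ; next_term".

  a_3 = -1·-5 + 3·2 + -3·-4 = 23
  a_4 = -1·23 + 3·-5 + -3·2 = -44
  a_5 = -1·-44 + 3·23 + -3·-5 = 128
  a_6 = -1·128 + 3·-44 + -3·23 = -329
  a_7 = -1·-329 + 3·128 + -3·-44 = 845
  a_8 = -1·845 + 3·-329 + -3·128 = -2216
  a_9 = -1·-2216 + 3·845 + -3·-329 = 5738
  a_10 = -1·5738 + 3·-2216 + -3·845 = -14921

-1,3,-3 ; -14921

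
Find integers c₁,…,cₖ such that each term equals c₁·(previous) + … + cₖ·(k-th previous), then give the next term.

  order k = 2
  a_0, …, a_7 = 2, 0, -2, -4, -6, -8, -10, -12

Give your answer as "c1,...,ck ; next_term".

  a_2 = 2·0 + -1·2 = -2
  a_3 = 2·-2 + -1·0 = -4
  a_4 = 2·-4 + -1·-2 = -6
  a_5 = 2·-6 + -1·-4 = -8
  a_6 = 2·-8 + -1·-6 = -10
  a_7 = 2·-10 + -1·-8 = -12
  a_8 = 2·-12 + -1·-10 = -14

2,-1 ; -14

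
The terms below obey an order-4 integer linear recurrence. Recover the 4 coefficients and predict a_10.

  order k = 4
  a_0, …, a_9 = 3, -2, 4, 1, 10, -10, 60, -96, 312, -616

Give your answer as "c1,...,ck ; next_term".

  a_4 = -2·1 + 2·4 + 4·-2 + 4·3 = 10
  a_5 = -2·10 + 2·1 + 4·4 + 4·-2 = -10
  a_6 = -2·-10 + 2·10 + 4·1 + 4·4 = 60
  a_7 = -2·60 + 2·-10 + 4·10 + 4·1 = -96
  a_8 = -2·-96 + 2·60 + 4·-10 + 4·10 = 312
  a_9 = -2·312 + 2·-96 + 4·60 + 4·-10 = -616
  a_10 = -2·-616 + 2·312 + 4·-96 + 4·60 = 1712

-2,2,4,4 ; 1712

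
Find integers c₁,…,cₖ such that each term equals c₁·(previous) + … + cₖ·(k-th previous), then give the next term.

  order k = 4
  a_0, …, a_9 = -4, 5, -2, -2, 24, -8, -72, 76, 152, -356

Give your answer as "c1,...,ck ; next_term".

  a_4 = 0·-2 + -3·-2 + 2·5 + -2·-4 = 24
  a_5 = 0·24 + -3·-2 + 2·-2 + -2·5 = -8
  a_6 = 0·-8 + -3·24 + 2·-2 + -2·-2 = -72
  a_7 = 0·-72 + -3·-8 + 2·24 + -2·-2 = 76
  a_8 = 0·76 + -3·-72 + 2·-8 + -2·24 = 152
  a_9 = 0·152 + -3·76 + 2·-72 + -2·-8 = -356
  a_10 = 0·-356 + -3·152 + 2·76 + -2·-72 = -160

0,-3,2,-2 ; -160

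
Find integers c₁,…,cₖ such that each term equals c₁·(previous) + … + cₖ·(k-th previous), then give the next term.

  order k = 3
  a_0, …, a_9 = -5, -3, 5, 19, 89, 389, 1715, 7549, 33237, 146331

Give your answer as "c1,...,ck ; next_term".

4,2,-1 ; 644249

  a_3 = 4·5 + 2·-3 + -1·-5 = 19
  a_4 = 4·19 + 2·5 + -1·-3 = 89
  a_5 = 4·89 + 2·19 + -1·5 = 389
  a_6 = 4·389 + 2·89 + -1·19 = 1715
  a_7 = 4·1715 + 2·389 + -1·89 = 7549
  a_8 = 4·7549 + 2·1715 + -1·389 = 33237
  a_9 = 4·33237 + 2·7549 + -1·1715 = 146331
  a_10 = 4·146331 + 2·33237 + -1·7549 = 644249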